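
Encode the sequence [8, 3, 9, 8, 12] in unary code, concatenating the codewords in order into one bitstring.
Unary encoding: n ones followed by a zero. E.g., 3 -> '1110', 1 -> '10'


Encode each number as n ones followed by a terminating 0:
  8 -> 111111110 (9 bits)
  3 -> 1110 (4 bits)
  9 -> 1111111110 (10 bits)
  8 -> 111111110 (9 bits)
  12 -> 1111111111110 (13 bits)
Total length = 9 + 4 + 10 + 9 + 13 = 45 bits.

Unary([8, 3, 9, 8, 12]) = 111111110111011111111101111111101111111111110 (45 bits)


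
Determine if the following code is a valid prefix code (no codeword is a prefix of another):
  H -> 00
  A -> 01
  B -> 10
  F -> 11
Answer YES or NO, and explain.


Checking each pair (does one codeword prefix another?):
  H='00' vs A='01': no prefix
  H='00' vs B='10': no prefix
  H='00' vs F='11': no prefix
  A='01' vs H='00': no prefix
  A='01' vs B='10': no prefix
  A='01' vs F='11': no prefix
  B='10' vs H='00': no prefix
  B='10' vs A='01': no prefix
  B='10' vs F='11': no prefix
  F='11' vs H='00': no prefix
  F='11' vs A='01': no prefix
  F='11' vs B='10': no prefix
No violation found over all pairs.

YES -- this is a valid prefix code. No codeword is a prefix of any other codeword.


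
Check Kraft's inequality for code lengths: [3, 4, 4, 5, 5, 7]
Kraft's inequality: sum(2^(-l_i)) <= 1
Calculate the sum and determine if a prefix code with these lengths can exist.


Sum = 2^(-3) + 2^(-4) + 2^(-4) + 2^(-5) + 2^(-5) + 2^(-7)
    = 0.125 + 0.0625 + 0.0625 + 0.03125 + 0.03125 + 0.0078125
    = 41/128 = 0.3203125
Since 0.3203125 <= 1, Kraft's inequality IS satisfied.
A prefix code with these lengths CAN exist.

Kraft sum = 0.3203125. Satisfied.


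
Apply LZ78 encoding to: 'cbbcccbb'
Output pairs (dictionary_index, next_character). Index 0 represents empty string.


LZ78 encoding steps:
Dictionary: {0: ''}
Step 1: w='' (idx 0), next='c' -> output (0, 'c'), add 'c' as idx 1
Step 2: w='' (idx 0), next='b' -> output (0, 'b'), add 'b' as idx 2
Step 3: w='b' (idx 2), next='c' -> output (2, 'c'), add 'bc' as idx 3
Step 4: w='c' (idx 1), next='c' -> output (1, 'c'), add 'cc' as idx 4
Step 5: w='b' (idx 2), next='b' -> output (2, 'b'), add 'bb' as idx 5


Encoded: [(0, 'c'), (0, 'b'), (2, 'c'), (1, 'c'), (2, 'b')]


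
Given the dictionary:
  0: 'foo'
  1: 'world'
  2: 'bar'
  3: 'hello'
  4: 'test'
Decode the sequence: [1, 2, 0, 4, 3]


Look up each index in the dictionary:
  1 -> 'world'
  2 -> 'bar'
  0 -> 'foo'
  4 -> 'test'
  3 -> 'hello'

Decoded: "world bar foo test hello"


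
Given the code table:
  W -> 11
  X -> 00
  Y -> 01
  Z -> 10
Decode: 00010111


Decoding:
00 -> X
01 -> Y
01 -> Y
11 -> W


Result: XYYW


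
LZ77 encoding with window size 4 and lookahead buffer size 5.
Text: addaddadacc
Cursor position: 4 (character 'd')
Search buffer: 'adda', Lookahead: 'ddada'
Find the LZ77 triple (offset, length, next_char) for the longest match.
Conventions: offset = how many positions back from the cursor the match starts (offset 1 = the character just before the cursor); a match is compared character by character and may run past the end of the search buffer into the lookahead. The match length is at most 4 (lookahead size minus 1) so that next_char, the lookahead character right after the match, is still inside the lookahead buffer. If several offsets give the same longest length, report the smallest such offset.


Try each offset into the search buffer:
  offset=1 (pos 3, char 'a'): match length 0
  offset=2 (pos 2, char 'd'): match length 1
  offset=3 (pos 1, char 'd'): match length 4
  offset=4 (pos 0, char 'a'): match length 0
Longest match has length 4 at offset 3.
next_char = character at position 4 + 4 = 8 -> 'a'

Best match: offset=3, length=4 (matching 'ddad' starting at position 1)
LZ77 triple: (3, 4, 'a')


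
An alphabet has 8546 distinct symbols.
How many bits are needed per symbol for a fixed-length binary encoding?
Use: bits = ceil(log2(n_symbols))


log2(8546) = 13.061
Bracket: 2^13 = 8192 < 8546 <= 2^14 = 16384
So ceil(log2(8546)) = 14

bits = ceil(log2(8546)) = ceil(13.061) = 14 bits


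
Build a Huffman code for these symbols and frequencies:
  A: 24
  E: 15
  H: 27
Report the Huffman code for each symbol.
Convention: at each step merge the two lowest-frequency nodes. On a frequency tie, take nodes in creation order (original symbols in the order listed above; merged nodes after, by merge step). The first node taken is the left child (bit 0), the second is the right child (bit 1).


Huffman tree construction:
Step 1: Merge E(15) + A(24) = 39
Step 2: Merge H(27) + (E+A)(39) = 66
Read each symbol's code off the tree from the root (left child = 0, right child = 1).

Codes:
  A: 11 (length 2)
  E: 10 (length 2)
  H: 0 (length 1)
Average code length: 105/66 = 1.5909 bits/symbol


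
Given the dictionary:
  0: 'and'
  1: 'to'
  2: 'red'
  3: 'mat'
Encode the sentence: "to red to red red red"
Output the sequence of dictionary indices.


Look up each word in the dictionary:
  'to' -> 1
  'red' -> 2
  'to' -> 1
  'red' -> 2
  'red' -> 2
  'red' -> 2

Encoded: [1, 2, 1, 2, 2, 2]


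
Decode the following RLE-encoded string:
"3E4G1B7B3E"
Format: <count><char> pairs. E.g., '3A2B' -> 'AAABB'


Expanding each <count><char> pair:
  3E -> 'EEE'
  4G -> 'GGGG'
  1B -> 'B'
  7B -> 'BBBBBBB'
  3E -> 'EEE'

Decoded = EEEGGGGBBBBBBBBEEE


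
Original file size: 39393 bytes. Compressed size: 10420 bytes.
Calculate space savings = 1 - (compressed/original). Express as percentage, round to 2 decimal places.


ratio = compressed/original = 10420/39393 = 0.264514
savings = 1 - ratio = 1 - 0.264514 = 0.735486
as a percentage: 0.735486 * 100 = 73.55%

Space savings = 1 - 10420/39393 = 73.55%


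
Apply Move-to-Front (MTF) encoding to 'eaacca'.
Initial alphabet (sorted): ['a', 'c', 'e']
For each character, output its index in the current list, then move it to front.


MTF encoding:
'e': index 2 in ['a', 'c', 'e'] -> ['e', 'a', 'c']
'a': index 1 in ['e', 'a', 'c'] -> ['a', 'e', 'c']
'a': index 0 in ['a', 'e', 'c'] -> ['a', 'e', 'c']
'c': index 2 in ['a', 'e', 'c'] -> ['c', 'a', 'e']
'c': index 0 in ['c', 'a', 'e'] -> ['c', 'a', 'e']
'a': index 1 in ['c', 'a', 'e'] -> ['a', 'c', 'e']


Output: [2, 1, 0, 2, 0, 1]


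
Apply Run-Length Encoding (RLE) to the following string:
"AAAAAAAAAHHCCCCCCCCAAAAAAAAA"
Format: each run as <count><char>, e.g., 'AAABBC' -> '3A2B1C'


Scanning runs left to right:
  i=0: run of 'A' x 9 -> '9A'
  i=9: run of 'H' x 2 -> '2H'
  i=11: run of 'C' x 8 -> '8C'
  i=19: run of 'A' x 9 -> '9A'

RLE = 9A2H8C9A


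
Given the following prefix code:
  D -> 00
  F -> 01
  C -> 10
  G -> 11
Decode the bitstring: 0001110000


Decoding step by step:
Bits 00 -> D
Bits 01 -> F
Bits 11 -> G
Bits 00 -> D
Bits 00 -> D


Decoded message: DFGDD


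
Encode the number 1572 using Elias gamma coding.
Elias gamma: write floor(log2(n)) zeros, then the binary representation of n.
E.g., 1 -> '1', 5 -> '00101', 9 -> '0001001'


num_bits = floor(log2(1572)) + 1 = 11
leading_zeros = num_bits - 1 = 10
binary(1572) = 11000100100

Elias gamma(1572) = '0000000000' + '11000100100' = 000000000011000100100 (21 bits)


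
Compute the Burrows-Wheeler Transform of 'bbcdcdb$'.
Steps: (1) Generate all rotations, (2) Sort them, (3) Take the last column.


Rotations (sorted):
  0: $bbcdcdb -> last char: b
  1: b$bbcdcd -> last char: d
  2: bbcdcdb$ -> last char: $
  3: bcdcdb$b -> last char: b
  4: cdb$bbcd -> last char: d
  5: cdcdb$bb -> last char: b
  6: db$bbcdc -> last char: c
  7: dcdb$bbc -> last char: c


BWT = bd$bdbcc


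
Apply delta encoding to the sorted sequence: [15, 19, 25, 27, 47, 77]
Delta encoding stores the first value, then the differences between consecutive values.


First value: 15
Deltas:
  19 - 15 = 4
  25 - 19 = 6
  27 - 25 = 2
  47 - 27 = 20
  77 - 47 = 30


Delta encoded: [15, 4, 6, 2, 20, 30]


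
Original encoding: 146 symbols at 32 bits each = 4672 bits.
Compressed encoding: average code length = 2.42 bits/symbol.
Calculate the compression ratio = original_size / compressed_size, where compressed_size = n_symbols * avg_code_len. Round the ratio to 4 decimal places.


original_size = n_symbols * orig_bits = 146 * 32 = 4672 bits
compressed_size = n_symbols * avg_code_len = 146 * 2.42 = 353.32 bits
ratio = original_size / compressed_size = 4672 / 353.32 = 13.2231

Compression ratio = 13.2231


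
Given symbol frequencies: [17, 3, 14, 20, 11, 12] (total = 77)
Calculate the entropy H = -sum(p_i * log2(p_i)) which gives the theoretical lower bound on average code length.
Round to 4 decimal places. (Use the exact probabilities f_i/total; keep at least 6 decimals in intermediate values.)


Per-symbol terms -p_i * log2(p_i) with p_i = f_i/77:
  p = 17/77 = 0.220779: log2(p) = -2.179324, -p*log2(p) = 0.481149
  p = 3/77 = 0.038961: log2(p) = -4.681824, -p*log2(p) = 0.182409
  p = 14/77 = 0.181818: log2(p) = -2.459432, -p*log2(p) = 0.447169
  p = 20/77 = 0.259740: log2(p) = -1.944858, -p*log2(p) = 0.505158
  p = 11/77 = 0.142857: log2(p) = -2.807355, -p*log2(p) = 0.401051
  p = 12/77 = 0.155844: log2(p) = -2.681824, -p*log2(p) = 0.417947
H = 0.481149 + 0.182409 + 0.447169 + 0.505158 + 0.401051 + 0.417947 = 2.434883

H = 2.4349 bits/symbol


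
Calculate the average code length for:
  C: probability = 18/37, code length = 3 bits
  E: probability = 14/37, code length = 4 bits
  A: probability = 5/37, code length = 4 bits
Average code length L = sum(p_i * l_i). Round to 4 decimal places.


Weighted contributions p_i * l_i:
  C: (18/37) * 3 = 54/37
  E: (14/37) * 4 = 56/37
  A: (5/37) * 4 = 20/37
Sum = (54 + 56 + 20)/37 = 130/37

L = 130/37 = 3.5135 bits/symbol


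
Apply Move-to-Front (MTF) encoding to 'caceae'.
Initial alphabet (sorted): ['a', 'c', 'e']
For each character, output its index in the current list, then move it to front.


MTF encoding:
'c': index 1 in ['a', 'c', 'e'] -> ['c', 'a', 'e']
'a': index 1 in ['c', 'a', 'e'] -> ['a', 'c', 'e']
'c': index 1 in ['a', 'c', 'e'] -> ['c', 'a', 'e']
'e': index 2 in ['c', 'a', 'e'] -> ['e', 'c', 'a']
'a': index 2 in ['e', 'c', 'a'] -> ['a', 'e', 'c']
'e': index 1 in ['a', 'e', 'c'] -> ['e', 'a', 'c']


Output: [1, 1, 1, 2, 2, 1]


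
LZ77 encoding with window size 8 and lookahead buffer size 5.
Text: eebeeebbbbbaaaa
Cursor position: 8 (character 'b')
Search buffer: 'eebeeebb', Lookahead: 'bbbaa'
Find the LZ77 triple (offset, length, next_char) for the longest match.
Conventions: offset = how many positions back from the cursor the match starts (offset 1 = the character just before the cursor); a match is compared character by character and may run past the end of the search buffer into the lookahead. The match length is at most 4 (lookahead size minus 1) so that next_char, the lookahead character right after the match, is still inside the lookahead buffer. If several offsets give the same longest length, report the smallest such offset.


Try each offset into the search buffer:
  offset=1 (pos 7, char 'b'): match length 3
  offset=2 (pos 6, char 'b'): match length 3
  offset=3 (pos 5, char 'e'): match length 0
  offset=4 (pos 4, char 'e'): match length 0
  offset=5 (pos 3, char 'e'): match length 0
  offset=6 (pos 2, char 'b'): match length 1
  offset=7 (pos 1, char 'e'): match length 0
  offset=8 (pos 0, char 'e'): match length 0
Longest match has length 3, found at offsets 1, 2; take the smallest, offset 1.
next_char = character at position 8 + 3 = 11 -> 'a'

Best match: offset=1, length=3 (matching 'bbb' starting at position 7)
LZ77 triple: (1, 3, 'a')


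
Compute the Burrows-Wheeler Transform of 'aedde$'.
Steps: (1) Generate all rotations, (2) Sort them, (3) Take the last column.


Rotations (sorted):
  0: $aedde -> last char: e
  1: aedde$ -> last char: $
  2: dde$ae -> last char: e
  3: de$aed -> last char: d
  4: e$aedd -> last char: d
  5: edde$a -> last char: a


BWT = e$edda


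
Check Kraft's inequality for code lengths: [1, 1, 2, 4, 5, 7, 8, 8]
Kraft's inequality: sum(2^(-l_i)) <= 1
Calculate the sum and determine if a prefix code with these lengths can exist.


Sum = 2^(-1) + 2^(-1) + 2^(-2) + 2^(-4) + 2^(-5) + 2^(-7) + 2^(-8) + 2^(-8)
    = 0.5 + 0.5 + 0.25 + 0.0625 + 0.03125 + 0.0078125 + 0.00390625 + 0.00390625
    = 348/256 = 1.359375
Since 1.359375 > 1, Kraft's inequality is NOT satisfied.
A prefix code with these lengths CANNOT exist.

Kraft sum = 1.359375. Not satisfied.


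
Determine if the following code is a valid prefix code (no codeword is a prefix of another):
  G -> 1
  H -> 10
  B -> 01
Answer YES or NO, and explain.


Checking each pair (does one codeword prefix another?):
  G='1' vs H='10': prefix -- VIOLATION

NO -- this is NOT a valid prefix code. G (1) is a prefix of H (10).


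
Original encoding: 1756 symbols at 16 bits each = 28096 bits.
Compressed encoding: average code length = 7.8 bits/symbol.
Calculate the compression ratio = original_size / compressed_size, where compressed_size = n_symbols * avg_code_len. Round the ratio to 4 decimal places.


original_size = n_symbols * orig_bits = 1756 * 16 = 28096 bits
compressed_size = n_symbols * avg_code_len = 1756 * 7.8 = 13696.8 bits
ratio = original_size / compressed_size = 28096 / 13696.8 = 2.0513

Compression ratio = 2.0513


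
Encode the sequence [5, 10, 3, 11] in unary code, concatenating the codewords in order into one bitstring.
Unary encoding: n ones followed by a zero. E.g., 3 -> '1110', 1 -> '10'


Encode each number as n ones followed by a terminating 0:
  5 -> 111110 (6 bits)
  10 -> 11111111110 (11 bits)
  3 -> 1110 (4 bits)
  11 -> 111111111110 (12 bits)
Total length = 6 + 11 + 4 + 12 = 33 bits.

Unary([5, 10, 3, 11]) = 111110111111111101110111111111110 (33 bits)


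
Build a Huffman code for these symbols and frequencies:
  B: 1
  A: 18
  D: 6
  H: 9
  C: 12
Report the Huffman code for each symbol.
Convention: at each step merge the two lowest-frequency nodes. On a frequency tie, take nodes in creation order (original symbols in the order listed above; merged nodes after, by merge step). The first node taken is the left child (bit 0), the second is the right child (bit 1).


Huffman tree construction:
Step 1: Merge B(1) + D(6) = 7
Step 2: Merge (B+D)(7) + H(9) = 16
Step 3: Merge C(12) + ((B+D)+H)(16) = 28
Step 4: Merge A(18) + (C+((B+D)+H))(28) = 46
Read each symbol's code off the tree from the root (left child = 0, right child = 1).

Codes:
  B: 1100 (length 4)
  A: 0 (length 1)
  D: 1101 (length 4)
  H: 111 (length 3)
  C: 10 (length 2)
Average code length: 97/46 = 2.1087 bits/symbol


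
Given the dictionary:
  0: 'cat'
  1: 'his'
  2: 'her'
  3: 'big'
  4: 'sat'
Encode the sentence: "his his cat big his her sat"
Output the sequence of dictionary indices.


Look up each word in the dictionary:
  'his' -> 1
  'his' -> 1
  'cat' -> 0
  'big' -> 3
  'his' -> 1
  'her' -> 2
  'sat' -> 4

Encoded: [1, 1, 0, 3, 1, 2, 4]


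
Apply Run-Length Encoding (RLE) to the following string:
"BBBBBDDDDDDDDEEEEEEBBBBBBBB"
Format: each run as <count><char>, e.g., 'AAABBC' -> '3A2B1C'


Scanning runs left to right:
  i=0: run of 'B' x 5 -> '5B'
  i=5: run of 'D' x 8 -> '8D'
  i=13: run of 'E' x 6 -> '6E'
  i=19: run of 'B' x 8 -> '8B'

RLE = 5B8D6E8B


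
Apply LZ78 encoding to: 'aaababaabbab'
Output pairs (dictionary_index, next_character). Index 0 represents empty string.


LZ78 encoding steps:
Dictionary: {0: ''}
Step 1: w='' (idx 0), next='a' -> output (0, 'a'), add 'a' as idx 1
Step 2: w='a' (idx 1), next='a' -> output (1, 'a'), add 'aa' as idx 2
Step 3: w='' (idx 0), next='b' -> output (0, 'b'), add 'b' as idx 3
Step 4: w='a' (idx 1), next='b' -> output (1, 'b'), add 'ab' as idx 4
Step 5: w='aa' (idx 2), next='b' -> output (2, 'b'), add 'aab' as idx 5
Step 6: w='b' (idx 3), next='a' -> output (3, 'a'), add 'ba' as idx 6
Step 7: w='b' (idx 3), end of input -> output (3, '')


Encoded: [(0, 'a'), (1, 'a'), (0, 'b'), (1, 'b'), (2, 'b'), (3, 'a'), (3, '')]


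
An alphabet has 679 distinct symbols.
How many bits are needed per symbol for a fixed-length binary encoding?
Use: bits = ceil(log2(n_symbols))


log2(679) = 9.4073
Bracket: 2^9 = 512 < 679 <= 2^10 = 1024
So ceil(log2(679)) = 10

bits = ceil(log2(679)) = ceil(9.4073) = 10 bits


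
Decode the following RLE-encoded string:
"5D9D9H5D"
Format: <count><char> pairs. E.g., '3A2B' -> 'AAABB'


Expanding each <count><char> pair:
  5D -> 'DDDDD'
  9D -> 'DDDDDDDDD'
  9H -> 'HHHHHHHHH'
  5D -> 'DDDDD'

Decoded = DDDDDDDDDDDDDDHHHHHHHHHDDDDD


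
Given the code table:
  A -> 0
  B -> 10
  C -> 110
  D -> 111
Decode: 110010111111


Decoding:
110 -> C
0 -> A
10 -> B
111 -> D
111 -> D


Result: CABDD


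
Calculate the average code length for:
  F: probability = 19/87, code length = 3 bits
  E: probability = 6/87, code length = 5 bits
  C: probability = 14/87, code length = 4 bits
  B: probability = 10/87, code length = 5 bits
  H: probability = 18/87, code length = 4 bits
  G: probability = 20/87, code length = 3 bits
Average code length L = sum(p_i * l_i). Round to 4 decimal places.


Weighted contributions p_i * l_i:
  F: (19/87) * 3 = 57/87
  E: (6/87) * 5 = 30/87
  C: (14/87) * 4 = 56/87
  B: (10/87) * 5 = 50/87
  H: (18/87) * 4 = 72/87
  G: (20/87) * 3 = 60/87
Sum = (57 + 30 + 56 + 50 + 72 + 60)/87 = 325/87

L = 325/87 = 3.7356 bits/symbol


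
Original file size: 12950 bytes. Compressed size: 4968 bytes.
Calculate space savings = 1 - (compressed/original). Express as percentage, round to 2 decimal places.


ratio = compressed/original = 4968/12950 = 0.383629
savings = 1 - ratio = 1 - 0.383629 = 0.616371
as a percentage: 0.616371 * 100 = 61.64%

Space savings = 1 - 4968/12950 = 61.64%


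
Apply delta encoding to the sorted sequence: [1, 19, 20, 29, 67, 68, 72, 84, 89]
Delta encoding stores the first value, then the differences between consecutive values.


First value: 1
Deltas:
  19 - 1 = 18
  20 - 19 = 1
  29 - 20 = 9
  67 - 29 = 38
  68 - 67 = 1
  72 - 68 = 4
  84 - 72 = 12
  89 - 84 = 5


Delta encoded: [1, 18, 1, 9, 38, 1, 4, 12, 5]


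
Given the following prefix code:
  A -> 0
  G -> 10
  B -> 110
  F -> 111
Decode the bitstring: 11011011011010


Decoding step by step:
Bits 110 -> B
Bits 110 -> B
Bits 110 -> B
Bits 110 -> B
Bits 10 -> G


Decoded message: BBBBG


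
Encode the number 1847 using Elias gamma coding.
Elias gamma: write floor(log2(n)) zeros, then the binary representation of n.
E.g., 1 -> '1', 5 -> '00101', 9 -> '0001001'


num_bits = floor(log2(1847)) + 1 = 11
leading_zeros = num_bits - 1 = 10
binary(1847) = 11100110111

Elias gamma(1847) = '0000000000' + '11100110111' = 000000000011100110111 (21 bits)


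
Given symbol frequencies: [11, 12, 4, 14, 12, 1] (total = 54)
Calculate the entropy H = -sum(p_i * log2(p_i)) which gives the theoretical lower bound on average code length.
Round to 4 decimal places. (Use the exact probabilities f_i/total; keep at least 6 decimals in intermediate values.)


Per-symbol terms -p_i * log2(p_i) with p_i = f_i/54:
  p = 11/54 = 0.203704: log2(p) = -2.295456, -p*log2(p) = 0.467593
  p = 12/54 = 0.222222: log2(p) = -2.169925, -p*log2(p) = 0.482206
  p = 4/54 = 0.074074: log2(p) = -3.754888, -p*log2(p) = 0.278140
  p = 14/54 = 0.259259: log2(p) = -1.947533, -p*log2(p) = 0.504916
  p = 12/54 = 0.222222: log2(p) = -2.169925, -p*log2(p) = 0.482206
  p = 1/54 = 0.018519: log2(p) = -5.754888, -p*log2(p) = 0.106572
H = 0.467593 + 0.482206 + 0.278140 + 0.504916 + 0.482206 + 0.106572 = 2.321633

H = 2.3216 bits/symbol


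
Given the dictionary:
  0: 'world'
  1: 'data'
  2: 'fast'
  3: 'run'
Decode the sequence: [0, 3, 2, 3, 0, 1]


Look up each index in the dictionary:
  0 -> 'world'
  3 -> 'run'
  2 -> 'fast'
  3 -> 'run'
  0 -> 'world'
  1 -> 'data'

Decoded: "world run fast run world data"


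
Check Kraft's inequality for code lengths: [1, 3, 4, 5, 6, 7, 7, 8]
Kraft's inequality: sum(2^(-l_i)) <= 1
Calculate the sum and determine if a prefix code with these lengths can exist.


Sum = 2^(-1) + 2^(-3) + 2^(-4) + 2^(-5) + 2^(-6) + 2^(-7) + 2^(-7) + 2^(-8)
    = 0.5 + 0.125 + 0.0625 + 0.03125 + 0.015625 + 0.0078125 + 0.0078125 + 0.00390625
    = 193/256 = 0.75390625
Since 0.75390625 <= 1, Kraft's inequality IS satisfied.
A prefix code with these lengths CAN exist.

Kraft sum = 0.75390625. Satisfied.


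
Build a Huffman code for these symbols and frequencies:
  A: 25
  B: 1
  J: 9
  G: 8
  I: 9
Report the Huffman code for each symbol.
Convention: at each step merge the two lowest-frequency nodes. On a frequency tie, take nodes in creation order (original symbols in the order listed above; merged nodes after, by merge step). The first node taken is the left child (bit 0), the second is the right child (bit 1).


Huffman tree construction:
Step 1: Merge B(1) + G(8) = 9
Step 2: Merge J(9) + I(9) = 18
Step 3: Merge (B+G)(9) + (J+I)(18) = 27
Step 4: Merge A(25) + ((B+G)+(J+I))(27) = 52
Read each symbol's code off the tree from the root (left child = 0, right child = 1).

Codes:
  A: 0 (length 1)
  B: 100 (length 3)
  J: 110 (length 3)
  G: 101 (length 3)
  I: 111 (length 3)
Average code length: 106/52 = 2.0385 bits/symbol


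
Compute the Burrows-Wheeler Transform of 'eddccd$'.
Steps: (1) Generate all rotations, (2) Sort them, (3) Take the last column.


Rotations (sorted):
  0: $eddccd -> last char: d
  1: ccd$edd -> last char: d
  2: cd$eddc -> last char: c
  3: d$eddcc -> last char: c
  4: dccd$ed -> last char: d
  5: ddccd$e -> last char: e
  6: eddccd$ -> last char: $


BWT = ddccde$


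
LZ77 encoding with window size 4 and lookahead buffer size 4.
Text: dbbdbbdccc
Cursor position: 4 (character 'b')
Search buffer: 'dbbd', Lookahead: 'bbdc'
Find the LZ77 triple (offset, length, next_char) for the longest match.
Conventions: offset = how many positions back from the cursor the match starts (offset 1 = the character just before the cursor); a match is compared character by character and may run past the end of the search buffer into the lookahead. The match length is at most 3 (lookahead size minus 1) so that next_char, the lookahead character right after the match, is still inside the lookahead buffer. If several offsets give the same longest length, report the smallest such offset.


Try each offset into the search buffer:
  offset=1 (pos 3, char 'd'): match length 0
  offset=2 (pos 2, char 'b'): match length 1
  offset=3 (pos 1, char 'b'): match length 3
  offset=4 (pos 0, char 'd'): match length 0
Longest match has length 3 at offset 3.
next_char = character at position 4 + 3 = 7 -> 'c'

Best match: offset=3, length=3 (matching 'bbd' starting at position 1)
LZ77 triple: (3, 3, 'c')


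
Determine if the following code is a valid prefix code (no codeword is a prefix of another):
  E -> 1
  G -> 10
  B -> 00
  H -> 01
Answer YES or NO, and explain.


Checking each pair (does one codeword prefix another?):
  E='1' vs G='10': prefix -- VIOLATION

NO -- this is NOT a valid prefix code. E (1) is a prefix of G (10).


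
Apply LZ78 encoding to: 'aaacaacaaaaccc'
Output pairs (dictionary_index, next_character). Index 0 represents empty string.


LZ78 encoding steps:
Dictionary: {0: ''}
Step 1: w='' (idx 0), next='a' -> output (0, 'a'), add 'a' as idx 1
Step 2: w='a' (idx 1), next='a' -> output (1, 'a'), add 'aa' as idx 2
Step 3: w='' (idx 0), next='c' -> output (0, 'c'), add 'c' as idx 3
Step 4: w='aa' (idx 2), next='c' -> output (2, 'c'), add 'aac' as idx 4
Step 5: w='aa' (idx 2), next='a' -> output (2, 'a'), add 'aaa' as idx 5
Step 6: w='a' (idx 1), next='c' -> output (1, 'c'), add 'ac' as idx 6
Step 7: w='c' (idx 3), next='c' -> output (3, 'c'), add 'cc' as idx 7


Encoded: [(0, 'a'), (1, 'a'), (0, 'c'), (2, 'c'), (2, 'a'), (1, 'c'), (3, 'c')]


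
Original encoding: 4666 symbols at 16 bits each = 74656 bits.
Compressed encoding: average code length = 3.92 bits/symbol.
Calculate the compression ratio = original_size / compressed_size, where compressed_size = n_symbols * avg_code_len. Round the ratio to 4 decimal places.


original_size = n_symbols * orig_bits = 4666 * 16 = 74656 bits
compressed_size = n_symbols * avg_code_len = 4666 * 3.92 = 18290.72 bits
ratio = original_size / compressed_size = 74656 / 18290.72 = 4.0816

Compression ratio = 4.0816


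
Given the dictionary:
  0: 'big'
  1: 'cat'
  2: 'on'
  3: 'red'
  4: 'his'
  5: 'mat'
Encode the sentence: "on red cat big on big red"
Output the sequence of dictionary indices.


Look up each word in the dictionary:
  'on' -> 2
  'red' -> 3
  'cat' -> 1
  'big' -> 0
  'on' -> 2
  'big' -> 0
  'red' -> 3

Encoded: [2, 3, 1, 0, 2, 0, 3]


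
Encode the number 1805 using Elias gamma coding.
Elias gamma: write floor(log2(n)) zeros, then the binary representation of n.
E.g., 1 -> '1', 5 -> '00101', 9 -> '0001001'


num_bits = floor(log2(1805)) + 1 = 11
leading_zeros = num_bits - 1 = 10
binary(1805) = 11100001101

Elias gamma(1805) = '0000000000' + '11100001101' = 000000000011100001101 (21 bits)


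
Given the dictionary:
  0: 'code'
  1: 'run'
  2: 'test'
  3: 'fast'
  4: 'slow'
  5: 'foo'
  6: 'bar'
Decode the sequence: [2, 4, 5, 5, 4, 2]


Look up each index in the dictionary:
  2 -> 'test'
  4 -> 'slow'
  5 -> 'foo'
  5 -> 'foo'
  4 -> 'slow'
  2 -> 'test'

Decoded: "test slow foo foo slow test"


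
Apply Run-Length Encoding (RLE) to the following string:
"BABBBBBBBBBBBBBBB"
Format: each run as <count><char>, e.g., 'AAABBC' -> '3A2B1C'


Scanning runs left to right:
  i=0: run of 'B' x 1 -> '1B'
  i=1: run of 'A' x 1 -> '1A'
  i=2: run of 'B' x 15 -> '15B'

RLE = 1B1A15B


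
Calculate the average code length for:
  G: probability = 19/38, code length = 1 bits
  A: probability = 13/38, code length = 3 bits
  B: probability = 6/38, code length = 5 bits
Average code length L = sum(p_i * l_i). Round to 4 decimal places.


Weighted contributions p_i * l_i:
  G: (19/38) * 1 = 19/38
  A: (13/38) * 3 = 39/38
  B: (6/38) * 5 = 30/38
Sum = (19 + 39 + 30)/38 = 88/38

L = 88/38 = 2.3158 bits/symbol


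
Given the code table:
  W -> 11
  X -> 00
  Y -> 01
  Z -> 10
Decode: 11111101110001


Decoding:
11 -> W
11 -> W
11 -> W
01 -> Y
11 -> W
00 -> X
01 -> Y


Result: WWWYWXY


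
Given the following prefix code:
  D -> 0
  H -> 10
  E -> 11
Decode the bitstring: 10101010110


Decoding step by step:
Bits 10 -> H
Bits 10 -> H
Bits 10 -> H
Bits 10 -> H
Bits 11 -> E
Bits 0 -> D


Decoded message: HHHHED


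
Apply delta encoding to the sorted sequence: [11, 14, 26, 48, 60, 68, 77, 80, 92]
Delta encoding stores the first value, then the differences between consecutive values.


First value: 11
Deltas:
  14 - 11 = 3
  26 - 14 = 12
  48 - 26 = 22
  60 - 48 = 12
  68 - 60 = 8
  77 - 68 = 9
  80 - 77 = 3
  92 - 80 = 12


Delta encoded: [11, 3, 12, 22, 12, 8, 9, 3, 12]


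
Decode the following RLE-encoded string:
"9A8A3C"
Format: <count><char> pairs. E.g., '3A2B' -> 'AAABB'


Expanding each <count><char> pair:
  9A -> 'AAAAAAAAA'
  8A -> 'AAAAAAAA'
  3C -> 'CCC'

Decoded = AAAAAAAAAAAAAAAAACCC


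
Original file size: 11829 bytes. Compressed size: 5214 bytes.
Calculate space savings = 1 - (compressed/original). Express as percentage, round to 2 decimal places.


ratio = compressed/original = 5214/11829 = 0.440781
savings = 1 - ratio = 1 - 0.440781 = 0.559219
as a percentage: 0.559219 * 100 = 55.92%

Space savings = 1 - 5214/11829 = 55.92%


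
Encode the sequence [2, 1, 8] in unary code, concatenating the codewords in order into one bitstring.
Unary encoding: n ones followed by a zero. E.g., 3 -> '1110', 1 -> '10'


Encode each number as n ones followed by a terminating 0:
  2 -> 110 (3 bits)
  1 -> 10 (2 bits)
  8 -> 111111110 (9 bits)
Total length = 3 + 2 + 9 = 14 bits.

Unary([2, 1, 8]) = 11010111111110 (14 bits)


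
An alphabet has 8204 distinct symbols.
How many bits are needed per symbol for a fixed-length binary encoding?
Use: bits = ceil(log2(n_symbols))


log2(8204) = 13.0021
Bracket: 2^13 = 8192 < 8204 <= 2^14 = 16384
So ceil(log2(8204)) = 14

bits = ceil(log2(8204)) = ceil(13.0021) = 14 bits


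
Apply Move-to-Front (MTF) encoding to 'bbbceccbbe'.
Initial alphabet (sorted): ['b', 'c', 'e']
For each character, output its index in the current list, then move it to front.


MTF encoding:
'b': index 0 in ['b', 'c', 'e'] -> ['b', 'c', 'e']
'b': index 0 in ['b', 'c', 'e'] -> ['b', 'c', 'e']
'b': index 0 in ['b', 'c', 'e'] -> ['b', 'c', 'e']
'c': index 1 in ['b', 'c', 'e'] -> ['c', 'b', 'e']
'e': index 2 in ['c', 'b', 'e'] -> ['e', 'c', 'b']
'c': index 1 in ['e', 'c', 'b'] -> ['c', 'e', 'b']
'c': index 0 in ['c', 'e', 'b'] -> ['c', 'e', 'b']
'b': index 2 in ['c', 'e', 'b'] -> ['b', 'c', 'e']
'b': index 0 in ['b', 'c', 'e'] -> ['b', 'c', 'e']
'e': index 2 in ['b', 'c', 'e'] -> ['e', 'b', 'c']


Output: [0, 0, 0, 1, 2, 1, 0, 2, 0, 2]


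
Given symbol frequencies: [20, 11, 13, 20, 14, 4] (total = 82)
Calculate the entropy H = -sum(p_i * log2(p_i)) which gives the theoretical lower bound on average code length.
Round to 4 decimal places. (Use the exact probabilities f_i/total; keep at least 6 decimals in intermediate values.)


Per-symbol terms -p_i * log2(p_i) with p_i = f_i/82:
  p = 20/82 = 0.243902: log2(p) = -2.035624, -p*log2(p) = 0.496494
  p = 11/82 = 0.134146: log2(p) = -2.898120, -p*log2(p) = 0.388772
  p = 13/82 = 0.158537: log2(p) = -2.657112, -p*log2(p) = 0.421250
  p = 20/82 = 0.243902: log2(p) = -2.035624, -p*log2(p) = 0.496494
  p = 14/82 = 0.170732: log2(p) = -2.550197, -p*log2(p) = 0.435400
  p = 4/82 = 0.048780: log2(p) = -4.357552, -p*log2(p) = 0.212564
H = 0.496494 + 0.388772 + 0.421250 + 0.496494 + 0.435400 + 0.212564 = 2.450974

H = 2.451 bits/symbol


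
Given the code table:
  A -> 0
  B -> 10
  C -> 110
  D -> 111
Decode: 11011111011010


Decoding:
110 -> C
111 -> D
110 -> C
110 -> C
10 -> B


Result: CDCCB


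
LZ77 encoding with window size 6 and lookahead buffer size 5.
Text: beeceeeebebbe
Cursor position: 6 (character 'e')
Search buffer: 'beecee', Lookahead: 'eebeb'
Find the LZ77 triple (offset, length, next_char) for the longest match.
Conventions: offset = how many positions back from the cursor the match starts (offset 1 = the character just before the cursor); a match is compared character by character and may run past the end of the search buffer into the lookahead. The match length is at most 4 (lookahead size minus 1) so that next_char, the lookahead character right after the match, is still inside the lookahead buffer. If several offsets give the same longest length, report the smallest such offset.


Try each offset into the search buffer:
  offset=1 (pos 5, char 'e'): match length 2
  offset=2 (pos 4, char 'e'): match length 2
  offset=3 (pos 3, char 'c'): match length 0
  offset=4 (pos 2, char 'e'): match length 1
  offset=5 (pos 1, char 'e'): match length 2
  offset=6 (pos 0, char 'b'): match length 0
Longest match has length 2, found at offsets 1, 2, 5; take the smallest, offset 1.
next_char = character at position 6 + 2 = 8 -> 'b'

Best match: offset=1, length=2 (matching 'ee' starting at position 5)
LZ77 triple: (1, 2, 'b')


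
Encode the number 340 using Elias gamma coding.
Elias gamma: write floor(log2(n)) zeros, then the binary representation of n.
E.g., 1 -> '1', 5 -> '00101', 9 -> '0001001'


num_bits = floor(log2(340)) + 1 = 9
leading_zeros = num_bits - 1 = 8
binary(340) = 101010100

Elias gamma(340) = '00000000' + '101010100' = 00000000101010100 (17 bits)


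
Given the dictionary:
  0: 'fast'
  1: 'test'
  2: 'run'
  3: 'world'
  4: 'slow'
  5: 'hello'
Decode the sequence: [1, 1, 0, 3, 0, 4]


Look up each index in the dictionary:
  1 -> 'test'
  1 -> 'test'
  0 -> 'fast'
  3 -> 'world'
  0 -> 'fast'
  4 -> 'slow'

Decoded: "test test fast world fast slow"


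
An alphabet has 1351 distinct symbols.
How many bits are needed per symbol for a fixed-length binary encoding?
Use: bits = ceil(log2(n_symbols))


log2(1351) = 10.3998
Bracket: 2^10 = 1024 < 1351 <= 2^11 = 2048
So ceil(log2(1351)) = 11

bits = ceil(log2(1351)) = ceil(10.3998) = 11 bits


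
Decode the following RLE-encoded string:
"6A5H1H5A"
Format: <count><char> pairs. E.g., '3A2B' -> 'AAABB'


Expanding each <count><char> pair:
  6A -> 'AAAAAA'
  5H -> 'HHHHH'
  1H -> 'H'
  5A -> 'AAAAA'

Decoded = AAAAAAHHHHHHAAAAA


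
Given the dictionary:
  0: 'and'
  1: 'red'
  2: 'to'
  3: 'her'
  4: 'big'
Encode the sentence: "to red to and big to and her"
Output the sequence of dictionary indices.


Look up each word in the dictionary:
  'to' -> 2
  'red' -> 1
  'to' -> 2
  'and' -> 0
  'big' -> 4
  'to' -> 2
  'and' -> 0
  'her' -> 3

Encoded: [2, 1, 2, 0, 4, 2, 0, 3]


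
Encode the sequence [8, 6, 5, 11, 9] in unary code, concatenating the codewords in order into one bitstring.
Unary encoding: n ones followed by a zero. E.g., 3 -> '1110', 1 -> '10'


Encode each number as n ones followed by a terminating 0:
  8 -> 111111110 (9 bits)
  6 -> 1111110 (7 bits)
  5 -> 111110 (6 bits)
  11 -> 111111111110 (12 bits)
  9 -> 1111111110 (10 bits)
Total length = 9 + 7 + 6 + 12 + 10 = 44 bits.

Unary([8, 6, 5, 11, 9]) = 11111111011111101111101111111111101111111110 (44 bits)


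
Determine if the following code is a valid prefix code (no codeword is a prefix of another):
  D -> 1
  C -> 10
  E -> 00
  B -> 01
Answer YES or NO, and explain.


Checking each pair (does one codeword prefix another?):
  D='1' vs C='10': prefix -- VIOLATION

NO -- this is NOT a valid prefix code. D (1) is a prefix of C (10).


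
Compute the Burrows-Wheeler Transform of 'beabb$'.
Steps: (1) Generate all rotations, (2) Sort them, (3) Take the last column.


Rotations (sorted):
  0: $beabb -> last char: b
  1: abb$be -> last char: e
  2: b$beab -> last char: b
  3: bb$bea -> last char: a
  4: beabb$ -> last char: $
  5: eabb$b -> last char: b


BWT = beba$b


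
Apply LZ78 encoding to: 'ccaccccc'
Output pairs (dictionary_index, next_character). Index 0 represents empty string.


LZ78 encoding steps:
Dictionary: {0: ''}
Step 1: w='' (idx 0), next='c' -> output (0, 'c'), add 'c' as idx 1
Step 2: w='c' (idx 1), next='a' -> output (1, 'a'), add 'ca' as idx 2
Step 3: w='c' (idx 1), next='c' -> output (1, 'c'), add 'cc' as idx 3
Step 4: w='cc' (idx 3), next='c' -> output (3, 'c'), add 'ccc' as idx 4


Encoded: [(0, 'c'), (1, 'a'), (1, 'c'), (3, 'c')]


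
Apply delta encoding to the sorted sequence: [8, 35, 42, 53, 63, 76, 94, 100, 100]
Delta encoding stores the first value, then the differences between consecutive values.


First value: 8
Deltas:
  35 - 8 = 27
  42 - 35 = 7
  53 - 42 = 11
  63 - 53 = 10
  76 - 63 = 13
  94 - 76 = 18
  100 - 94 = 6
  100 - 100 = 0


Delta encoded: [8, 27, 7, 11, 10, 13, 18, 6, 0]


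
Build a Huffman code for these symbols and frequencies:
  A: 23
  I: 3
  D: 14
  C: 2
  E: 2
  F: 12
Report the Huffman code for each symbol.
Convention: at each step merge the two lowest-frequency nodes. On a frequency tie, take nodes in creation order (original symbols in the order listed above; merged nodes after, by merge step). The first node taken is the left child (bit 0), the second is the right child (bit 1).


Huffman tree construction:
Step 1: Merge C(2) + E(2) = 4
Step 2: Merge I(3) + (C+E)(4) = 7
Step 3: Merge (I+(C+E))(7) + F(12) = 19
Step 4: Merge D(14) + ((I+(C+E))+F)(19) = 33
Step 5: Merge A(23) + (D+((I+(C+E))+F))(33) = 56
Read each symbol's code off the tree from the root (left child = 0, right child = 1).

Codes:
  A: 0 (length 1)
  I: 1100 (length 4)
  D: 10 (length 2)
  C: 11010 (length 5)
  E: 11011 (length 5)
  F: 111 (length 3)
Average code length: 119/56 = 2.1250 bits/symbol


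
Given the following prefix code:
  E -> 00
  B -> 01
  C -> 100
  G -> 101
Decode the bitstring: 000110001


Decoding step by step:
Bits 00 -> E
Bits 01 -> B
Bits 100 -> C
Bits 01 -> B


Decoded message: EBCB


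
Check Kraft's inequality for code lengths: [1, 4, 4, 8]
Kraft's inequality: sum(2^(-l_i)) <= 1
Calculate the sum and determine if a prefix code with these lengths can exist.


Sum = 2^(-1) + 2^(-4) + 2^(-4) + 2^(-8)
    = 0.5 + 0.0625 + 0.0625 + 0.00390625
    = 161/256 = 0.62890625
Since 0.62890625 <= 1, Kraft's inequality IS satisfied.
A prefix code with these lengths CAN exist.

Kraft sum = 0.62890625. Satisfied.


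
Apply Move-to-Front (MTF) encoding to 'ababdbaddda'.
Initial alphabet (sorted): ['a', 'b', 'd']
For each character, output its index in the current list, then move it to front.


MTF encoding:
'a': index 0 in ['a', 'b', 'd'] -> ['a', 'b', 'd']
'b': index 1 in ['a', 'b', 'd'] -> ['b', 'a', 'd']
'a': index 1 in ['b', 'a', 'd'] -> ['a', 'b', 'd']
'b': index 1 in ['a', 'b', 'd'] -> ['b', 'a', 'd']
'd': index 2 in ['b', 'a', 'd'] -> ['d', 'b', 'a']
'b': index 1 in ['d', 'b', 'a'] -> ['b', 'd', 'a']
'a': index 2 in ['b', 'd', 'a'] -> ['a', 'b', 'd']
'd': index 2 in ['a', 'b', 'd'] -> ['d', 'a', 'b']
'd': index 0 in ['d', 'a', 'b'] -> ['d', 'a', 'b']
'd': index 0 in ['d', 'a', 'b'] -> ['d', 'a', 'b']
'a': index 1 in ['d', 'a', 'b'] -> ['a', 'd', 'b']


Output: [0, 1, 1, 1, 2, 1, 2, 2, 0, 0, 1]


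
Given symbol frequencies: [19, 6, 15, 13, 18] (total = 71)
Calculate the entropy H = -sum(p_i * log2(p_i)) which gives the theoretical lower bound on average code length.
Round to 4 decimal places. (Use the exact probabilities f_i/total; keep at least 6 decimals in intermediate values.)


Per-symbol terms -p_i * log2(p_i) with p_i = f_i/71:
  p = 19/71 = 0.267606: log2(p) = -1.901820, -p*log2(p) = 0.508938
  p = 6/71 = 0.084507: log2(p) = -3.564785, -p*log2(p) = 0.301249
  p = 15/71 = 0.211268: log2(p) = -2.242857, -p*log2(p) = 0.473843
  p = 13/71 = 0.183099: log2(p) = -2.449307, -p*log2(p) = 0.448465
  p = 18/71 = 0.253521: log2(p) = -1.979822, -p*log2(p) = 0.501927
H = 0.508938 + 0.301249 + 0.473843 + 0.448465 + 0.501927 = 2.234422

H = 2.2344 bits/symbol


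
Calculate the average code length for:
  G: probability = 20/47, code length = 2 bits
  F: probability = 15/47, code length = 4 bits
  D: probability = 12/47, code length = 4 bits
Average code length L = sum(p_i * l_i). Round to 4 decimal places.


Weighted contributions p_i * l_i:
  G: (20/47) * 2 = 40/47
  F: (15/47) * 4 = 60/47
  D: (12/47) * 4 = 48/47
Sum = (40 + 60 + 48)/47 = 148/47

L = 148/47 = 3.1489 bits/symbol


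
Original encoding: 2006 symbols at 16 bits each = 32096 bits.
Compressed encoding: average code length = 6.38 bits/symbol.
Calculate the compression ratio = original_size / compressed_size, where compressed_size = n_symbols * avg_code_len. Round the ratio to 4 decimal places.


original_size = n_symbols * orig_bits = 2006 * 16 = 32096 bits
compressed_size = n_symbols * avg_code_len = 2006 * 6.38 = 12798.28 bits
ratio = original_size / compressed_size = 32096 / 12798.28 = 2.5078

Compression ratio = 2.5078


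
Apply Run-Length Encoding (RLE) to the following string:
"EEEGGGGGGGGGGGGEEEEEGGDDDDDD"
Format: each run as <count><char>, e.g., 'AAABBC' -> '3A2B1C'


Scanning runs left to right:
  i=0: run of 'E' x 3 -> '3E'
  i=3: run of 'G' x 12 -> '12G'
  i=15: run of 'E' x 5 -> '5E'
  i=20: run of 'G' x 2 -> '2G'
  i=22: run of 'D' x 6 -> '6D'

RLE = 3E12G5E2G6D


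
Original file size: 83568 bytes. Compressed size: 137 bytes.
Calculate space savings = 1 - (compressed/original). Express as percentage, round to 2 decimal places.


ratio = compressed/original = 137/83568 = 0.001639
savings = 1 - ratio = 1 - 0.001639 = 0.998361
as a percentage: 0.998361 * 100 = 99.84%

Space savings = 1 - 137/83568 = 99.84%


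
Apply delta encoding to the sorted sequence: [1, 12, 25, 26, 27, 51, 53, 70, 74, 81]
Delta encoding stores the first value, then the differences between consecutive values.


First value: 1
Deltas:
  12 - 1 = 11
  25 - 12 = 13
  26 - 25 = 1
  27 - 26 = 1
  51 - 27 = 24
  53 - 51 = 2
  70 - 53 = 17
  74 - 70 = 4
  81 - 74 = 7


Delta encoded: [1, 11, 13, 1, 1, 24, 2, 17, 4, 7]


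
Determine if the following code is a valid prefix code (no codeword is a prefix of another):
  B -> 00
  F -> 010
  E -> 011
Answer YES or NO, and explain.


Checking each pair (does one codeword prefix another?):
  B='00' vs F='010': no prefix
  B='00' vs E='011': no prefix
  F='010' vs B='00': no prefix
  F='010' vs E='011': no prefix
  E='011' vs B='00': no prefix
  E='011' vs F='010': no prefix
No violation found over all pairs.

YES -- this is a valid prefix code. No codeword is a prefix of any other codeword.
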